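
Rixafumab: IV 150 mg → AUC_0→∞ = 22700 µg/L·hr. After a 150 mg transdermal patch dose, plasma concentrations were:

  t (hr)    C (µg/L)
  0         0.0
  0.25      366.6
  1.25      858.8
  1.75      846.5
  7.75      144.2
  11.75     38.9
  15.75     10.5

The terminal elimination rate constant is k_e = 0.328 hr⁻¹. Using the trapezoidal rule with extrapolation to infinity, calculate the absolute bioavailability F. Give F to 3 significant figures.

F = 0.201

Trapezoidal AUC_0→15.75 (transdermal patch):
  [0→0.25]: (0.0+366.6)/2 × 0.25 = 45.825
  [0.25→1.25]: (366.6+858.8)/2 × 1 = 612.7
  [1.25→1.75]: (858.8+846.5)/2 × 0.5 = 426.325
  [1.75→7.75]: (846.5+144.2)/2 × 6 = 2972.1
  [7.75→11.75]: (144.2+38.9)/2 × 4 = 366.2
  [11.75→15.75]: (38.9+10.5)/2 × 4 = 98.8
  Sum = 4521.95 µg/L·hr
Tail: C_last/k_e = 10.5/0.328 = 32.012
AUC_0→∞ (transdermal patch) = 4521.95 + 32.012 = 4553.962 µg/L·hr
F = (AUC_ev/D_ev)/(AUC_iv/D_iv) = (4553.962/150)/(22700/150) = 30.3597/151.333 = 0.2006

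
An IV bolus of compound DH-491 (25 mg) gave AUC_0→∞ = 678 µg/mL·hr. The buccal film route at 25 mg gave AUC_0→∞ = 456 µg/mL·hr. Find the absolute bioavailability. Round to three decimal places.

F = 0.673

F = (AUC_ev / D_ev) / (AUC_iv / D_iv)
  = (456/25) / (678/25)
  = 18.24 / 27.12 = 0.6726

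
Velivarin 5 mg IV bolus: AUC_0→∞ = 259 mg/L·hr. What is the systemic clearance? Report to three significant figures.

CL = Dose_iv / AUC_0→∞
   = 5 / 259 = 0.019305 L/hr

CL = 0.0193 L/hr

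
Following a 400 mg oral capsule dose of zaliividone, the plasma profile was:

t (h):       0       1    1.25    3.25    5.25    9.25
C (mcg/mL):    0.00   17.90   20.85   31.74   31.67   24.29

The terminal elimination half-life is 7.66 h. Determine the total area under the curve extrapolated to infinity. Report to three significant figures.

AUC = 510 mcg/mL·h

Trapezoidal AUC_0→9.25:
  [0→1]: (0.00+17.90)/2 × 1 = 8.95
  [1→1.25]: (17.90+20.85)/2 × 0.25 = 4.84375
  [1.25→3.25]: (20.85+31.74)/2 × 2 = 52.59
  [3.25→5.25]: (31.74+31.67)/2 × 2 = 63.41
  [5.25→9.25]: (31.67+24.29)/2 × 4 = 111.92
  Sum = 241.71375 mcg/mL·h
k_e = ln2 / t½ = 0.693147 / 7.66 = 0.0905 h^-1
Extrapolated tail: C_last / k_e = 24.29 / 0.0905 = 268.398
AUC_0→∞ = 241.71375 + 268.398 = 510.11175 mcg/mL·h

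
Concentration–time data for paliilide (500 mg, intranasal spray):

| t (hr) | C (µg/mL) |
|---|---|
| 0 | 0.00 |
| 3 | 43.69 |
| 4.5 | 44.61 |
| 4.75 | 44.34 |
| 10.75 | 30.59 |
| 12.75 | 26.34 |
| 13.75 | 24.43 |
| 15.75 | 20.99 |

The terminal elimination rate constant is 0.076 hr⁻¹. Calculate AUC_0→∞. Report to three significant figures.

AUC = 772 µg/mL·hr

Trapezoidal AUC_0→15.75:
  [0→3]: (0.00+43.69)/2 × 3 = 65.535
  [3→4.5]: (43.69+44.61)/2 × 1.5 = 66.225
  [4.5→4.75]: (44.61+44.34)/2 × 0.25 = 11.11875
  [4.75→10.75]: (44.34+30.59)/2 × 6 = 224.79
  [10.75→12.75]: (30.59+26.34)/2 × 2 = 56.93
  [12.75→13.75]: (26.34+24.43)/2 × 1 = 25.385
  [13.75→15.75]: (24.43+20.99)/2 × 2 = 45.42
  Sum = 495.40375 µg/mL·hr
Extrapolated tail: C_last / k_e = 20.99 / 0.076 = 276.184
AUC_0→∞ = 495.40375 + 276.184 = 771.58775 µg/mL·hr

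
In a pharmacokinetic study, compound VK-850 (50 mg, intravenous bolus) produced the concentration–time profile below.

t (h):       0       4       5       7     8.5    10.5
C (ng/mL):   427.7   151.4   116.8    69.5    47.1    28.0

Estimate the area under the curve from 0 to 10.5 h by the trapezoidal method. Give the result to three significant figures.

Trapezoidal AUC_0→10.5:
  [0→4]: (427.7+151.4)/2 × 4 = 1158.2
  [4→5]: (151.4+116.8)/2 × 1 = 134.1
  [5→7]: (116.8+69.5)/2 × 2 = 186.3
  [7→8.5]: (69.5+47.1)/2 × 1.5 = 87.45
  [8.5→10.5]: (47.1+28.0)/2 × 2 = 75.1
  Sum = 1641.15 ng/mL·h

AUC = 1640 ng/mL·h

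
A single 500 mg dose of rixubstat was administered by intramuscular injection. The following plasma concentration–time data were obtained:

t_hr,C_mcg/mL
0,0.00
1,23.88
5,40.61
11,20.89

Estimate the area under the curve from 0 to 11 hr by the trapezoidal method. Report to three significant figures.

Trapezoidal AUC_0→11:
  [0→1]: (0.00+23.88)/2 × 1 = 11.94
  [1→5]: (23.88+40.61)/2 × 4 = 128.98
  [5→11]: (40.61+20.89)/2 × 6 = 184.5
  Sum = 325.42 mcg/mL·hr

AUC = 325 mcg/mL·hr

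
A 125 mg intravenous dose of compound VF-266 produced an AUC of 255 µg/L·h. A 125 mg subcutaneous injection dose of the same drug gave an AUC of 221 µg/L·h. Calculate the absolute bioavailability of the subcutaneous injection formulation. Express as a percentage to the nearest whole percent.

F = 87%

F = (AUC_ev / D_ev) / (AUC_iv / D_iv)
  = (221/125) / (255/125)
  = 1.768 / 2.04 = 0.8667
  = 86.67%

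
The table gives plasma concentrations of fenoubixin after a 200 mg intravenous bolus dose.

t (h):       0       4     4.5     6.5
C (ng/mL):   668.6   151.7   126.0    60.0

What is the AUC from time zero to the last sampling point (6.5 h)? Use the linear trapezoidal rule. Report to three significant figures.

AUC = 1900 ng/mL·h

Trapezoidal AUC_0→6.5:
  [0→4]: (668.6+151.7)/2 × 4 = 1640.6
  [4→4.5]: (151.7+126.0)/2 × 0.5 = 69.425
  [4.5→6.5]: (126.0+60.0)/2 × 2 = 186.0
  Sum = 1896.025 ng/mL·h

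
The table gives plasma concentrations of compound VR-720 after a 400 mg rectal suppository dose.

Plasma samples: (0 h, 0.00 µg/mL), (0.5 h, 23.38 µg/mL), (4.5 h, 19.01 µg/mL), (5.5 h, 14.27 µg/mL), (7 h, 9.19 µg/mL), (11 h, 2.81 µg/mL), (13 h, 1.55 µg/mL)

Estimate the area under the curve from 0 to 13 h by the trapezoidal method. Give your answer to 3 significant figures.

Trapezoidal AUC_0→13:
  [0→0.5]: (0.00+23.38)/2 × 0.5 = 5.845
  [0.5→4.5]: (23.38+19.01)/2 × 4 = 84.78
  [4.5→5.5]: (19.01+14.27)/2 × 1 = 16.64
  [5.5→7]: (14.27+9.19)/2 × 1.5 = 17.595
  [7→11]: (9.19+2.81)/2 × 4 = 24.0
  [11→13]: (2.81+1.55)/2 × 2 = 4.36
  Sum = 153.22 µg/mL·h

AUC = 153 µg/mL·h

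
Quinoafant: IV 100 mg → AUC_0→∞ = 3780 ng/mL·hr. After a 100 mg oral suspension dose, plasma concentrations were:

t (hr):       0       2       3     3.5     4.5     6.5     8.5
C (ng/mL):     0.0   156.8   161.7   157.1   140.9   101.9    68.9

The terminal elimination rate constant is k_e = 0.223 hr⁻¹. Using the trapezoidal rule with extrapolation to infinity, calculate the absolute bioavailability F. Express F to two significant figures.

F = 0.34

Trapezoidal AUC_0→8.5 (oral suspension):
  [0→2]: (0.0+156.8)/2 × 2 = 156.8
  [2→3]: (156.8+161.7)/2 × 1 = 159.25
  [3→3.5]: (161.7+157.1)/2 × 0.5 = 79.7
  [3.5→4.5]: (157.1+140.9)/2 × 1 = 149.0
  [4.5→6.5]: (140.9+101.9)/2 × 2 = 242.8
  [6.5→8.5]: (101.9+68.9)/2 × 2 = 170.8
  Sum = 958.35 ng/mL·hr
Tail: C_last/k_e = 68.9/0.223 = 308.969
AUC_0→∞ (oral suspension) = 958.35 + 308.969 = 1267.319 ng/mL·hr
F = (AUC_ev/D_ev)/(AUC_iv/D_iv) = (1267.319/100)/(3780/100) = 12.67319/37.8 = 0.3353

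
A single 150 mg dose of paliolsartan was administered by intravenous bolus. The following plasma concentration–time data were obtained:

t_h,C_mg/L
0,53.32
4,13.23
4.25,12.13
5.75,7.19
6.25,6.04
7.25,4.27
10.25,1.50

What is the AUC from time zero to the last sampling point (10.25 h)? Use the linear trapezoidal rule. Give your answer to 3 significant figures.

Trapezoidal AUC_0→10.25:
  [0→4]: (53.32+13.23)/2 × 4 = 133.1
  [4→4.25]: (13.23+12.13)/2 × 0.25 = 3.17
  [4.25→5.75]: (12.13+7.19)/2 × 1.5 = 14.49
  [5.75→6.25]: (7.19+6.04)/2 × 0.5 = 3.3075
  [6.25→7.25]: (6.04+4.27)/2 × 1 = 5.155
  [7.25→10.25]: (4.27+1.50)/2 × 3 = 8.655
  Sum = 167.8775 mg/L·h

AUC = 168 mg/L·h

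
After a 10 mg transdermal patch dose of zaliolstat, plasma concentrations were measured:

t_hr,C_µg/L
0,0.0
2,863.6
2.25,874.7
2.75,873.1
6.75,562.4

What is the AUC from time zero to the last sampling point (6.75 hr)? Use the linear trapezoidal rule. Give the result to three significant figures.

Trapezoidal AUC_0→6.75:
  [0→2]: (0.0+863.6)/2 × 2 = 863.6
  [2→2.25]: (863.6+874.7)/2 × 0.25 = 217.2875
  [2.25→2.75]: (874.7+873.1)/2 × 0.5 = 436.95
  [2.75→6.75]: (873.1+562.4)/2 × 4 = 2871.0
  Sum = 4388.8375 µg/L·hr

AUC = 4390 µg/L·hr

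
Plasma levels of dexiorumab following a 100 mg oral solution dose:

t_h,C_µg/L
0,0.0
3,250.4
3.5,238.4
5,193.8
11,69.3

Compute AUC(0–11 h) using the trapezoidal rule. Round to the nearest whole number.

AUC = 1611 µg/L·h

Trapezoidal AUC_0→11:
  [0→3]: (0.0+250.4)/2 × 3 = 375.6
  [3→3.5]: (250.4+238.4)/2 × 0.5 = 122.2
  [3.5→5]: (238.4+193.8)/2 × 1.5 = 324.15
  [5→11]: (193.8+69.3)/2 × 6 = 789.3
  Sum = 1611.25 µg/L·h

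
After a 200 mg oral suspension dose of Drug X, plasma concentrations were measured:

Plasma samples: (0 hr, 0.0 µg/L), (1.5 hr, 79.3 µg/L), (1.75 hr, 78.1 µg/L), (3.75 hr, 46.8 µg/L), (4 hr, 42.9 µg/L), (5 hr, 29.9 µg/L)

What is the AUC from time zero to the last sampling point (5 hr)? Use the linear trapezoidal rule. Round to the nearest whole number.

AUC = 252 µg/L·hr

Trapezoidal AUC_0→5:
  [0→1.5]: (0.0+79.3)/2 × 1.5 = 59.475
  [1.5→1.75]: (79.3+78.1)/2 × 0.25 = 19.675
  [1.75→3.75]: (78.1+46.8)/2 × 2 = 124.9
  [3.75→4]: (46.8+42.9)/2 × 0.25 = 11.2125
  [4→5]: (42.9+29.9)/2 × 1 = 36.4
  Sum = 251.6625 µg/L·hr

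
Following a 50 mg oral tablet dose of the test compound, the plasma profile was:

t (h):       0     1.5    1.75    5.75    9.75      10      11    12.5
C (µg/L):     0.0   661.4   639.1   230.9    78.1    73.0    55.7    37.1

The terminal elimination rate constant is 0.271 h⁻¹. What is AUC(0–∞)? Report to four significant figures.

AUC = 3306 µg/L·h

Trapezoidal AUC_0→12.5:
  [0→1.5]: (0.0+661.4)/2 × 1.5 = 496.05
  [1.5→1.75]: (661.4+639.1)/2 × 0.25 = 162.5625
  [1.75→5.75]: (639.1+230.9)/2 × 4 = 1740.0
  [5.75→9.75]: (230.9+78.1)/2 × 4 = 618.0
  [9.75→10]: (78.1+73.0)/2 × 0.25 = 18.8875
  [10→11]: (73.0+55.7)/2 × 1 = 64.35
  [11→12.5]: (55.7+37.1)/2 × 1.5 = 69.6
  Sum = 3169.45 µg/L·h
Extrapolated tail: C_last / k_e = 37.1 / 0.271 = 136.900
AUC_0→∞ = 3169.45 + 136.900 = 3306.35 µg/L·h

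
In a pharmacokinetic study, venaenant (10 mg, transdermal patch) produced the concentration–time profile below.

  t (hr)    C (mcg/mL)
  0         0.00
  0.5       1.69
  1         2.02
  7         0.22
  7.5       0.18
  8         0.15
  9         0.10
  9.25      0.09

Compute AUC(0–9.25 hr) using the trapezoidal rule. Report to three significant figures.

AUC = 8.40 mcg/mL·hr

Trapezoidal AUC_0→9.25:
  [0→0.5]: (0.00+1.69)/2 × 0.5 = 0.4225
  [0.5→1]: (1.69+2.02)/2 × 0.5 = 0.9275
  [1→7]: (2.02+0.22)/2 × 6 = 6.72
  [7→7.5]: (0.22+0.18)/2 × 0.5 = 0.1
  [7.5→8]: (0.18+0.15)/2 × 0.5 = 0.0825
  [8→9]: (0.15+0.10)/2 × 1 = 0.125
  [9→9.25]: (0.10+0.09)/2 × 0.25 = 0.02375
  Sum = 8.40125 mcg/mL·hr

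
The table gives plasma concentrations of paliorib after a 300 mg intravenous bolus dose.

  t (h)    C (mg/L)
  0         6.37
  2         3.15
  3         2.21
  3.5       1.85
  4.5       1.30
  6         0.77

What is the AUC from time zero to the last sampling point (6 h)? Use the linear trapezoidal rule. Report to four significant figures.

Trapezoidal AUC_0→6:
  [0→2]: (6.37+3.15)/2 × 2 = 9.52
  [2→3]: (3.15+2.21)/2 × 1 = 2.68
  [3→3.5]: (2.21+1.85)/2 × 0.5 = 1.015
  [3.5→4.5]: (1.85+1.30)/2 × 1 = 1.575
  [4.5→6]: (1.30+0.77)/2 × 1.5 = 1.5525
  Sum = 16.3425 mg/L·h

AUC = 16.34 mg/L·h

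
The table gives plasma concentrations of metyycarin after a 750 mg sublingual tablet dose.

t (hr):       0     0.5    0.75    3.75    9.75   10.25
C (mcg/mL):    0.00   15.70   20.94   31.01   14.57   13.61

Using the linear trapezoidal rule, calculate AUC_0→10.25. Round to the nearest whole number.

Trapezoidal AUC_0→10.25:
  [0→0.5]: (0.00+15.70)/2 × 0.5 = 3.925
  [0.5→0.75]: (15.70+20.94)/2 × 0.25 = 4.58
  [0.75→3.75]: (20.94+31.01)/2 × 3 = 77.925
  [3.75→9.75]: (31.01+14.57)/2 × 6 = 136.74
  [9.75→10.25]: (14.57+13.61)/2 × 0.5 = 7.045
  Sum = 230.215 mcg/mL·hr

AUC = 230 mcg/mL·hr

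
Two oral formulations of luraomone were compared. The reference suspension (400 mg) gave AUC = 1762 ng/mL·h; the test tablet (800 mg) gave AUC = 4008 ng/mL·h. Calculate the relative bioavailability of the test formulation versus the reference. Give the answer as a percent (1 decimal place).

F_rel = 113.7%

F_rel = (AUC_test/D_test) / (AUC_ref/D_ref)
      = (4008/800) / (1762/400)
      = 5.01 / 4.405 = 1.1373 = 113.73%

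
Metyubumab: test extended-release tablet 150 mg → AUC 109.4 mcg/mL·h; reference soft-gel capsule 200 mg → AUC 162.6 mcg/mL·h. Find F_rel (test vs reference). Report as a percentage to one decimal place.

F_rel = (AUC_test/D_test) / (AUC_ref/D_ref)
      = (109.4/150) / (162.6/200)
      = 0.729333 / 0.813 = 0.8971 = 89.71%

F_rel = 89.7%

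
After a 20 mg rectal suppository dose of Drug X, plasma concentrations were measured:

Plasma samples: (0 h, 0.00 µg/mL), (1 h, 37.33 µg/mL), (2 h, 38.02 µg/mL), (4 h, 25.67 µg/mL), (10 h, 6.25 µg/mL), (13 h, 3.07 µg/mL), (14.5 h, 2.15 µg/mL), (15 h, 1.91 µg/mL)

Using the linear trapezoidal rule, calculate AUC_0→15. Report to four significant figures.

AUC = 234.7 µg/mL·h

Trapezoidal AUC_0→15:
  [0→1]: (0.00+37.33)/2 × 1 = 18.665
  [1→2]: (37.33+38.02)/2 × 1 = 37.675
  [2→4]: (38.02+25.67)/2 × 2 = 63.69
  [4→10]: (25.67+6.25)/2 × 6 = 95.76
  [10→13]: (6.25+3.07)/2 × 3 = 13.98
  [13→14.5]: (3.07+2.15)/2 × 1.5 = 3.915
  [14.5→15]: (2.15+1.91)/2 × 0.5 = 1.015
  Sum = 234.7 µg/mL·h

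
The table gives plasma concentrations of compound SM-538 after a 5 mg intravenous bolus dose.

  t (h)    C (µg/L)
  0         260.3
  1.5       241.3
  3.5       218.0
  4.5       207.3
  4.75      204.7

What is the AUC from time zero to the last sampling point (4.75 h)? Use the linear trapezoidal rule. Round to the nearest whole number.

AUC = 1100 µg/L·h

Trapezoidal AUC_0→4.75:
  [0→1.5]: (260.3+241.3)/2 × 1.5 = 376.2
  [1.5→3.5]: (241.3+218.0)/2 × 2 = 459.3
  [3.5→4.5]: (218.0+207.3)/2 × 1 = 212.65
  [4.5→4.75]: (207.3+204.7)/2 × 0.25 = 51.5
  Sum = 1099.65 µg/L·h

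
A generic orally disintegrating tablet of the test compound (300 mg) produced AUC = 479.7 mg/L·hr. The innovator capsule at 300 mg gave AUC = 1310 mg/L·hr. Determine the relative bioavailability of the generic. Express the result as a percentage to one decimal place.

F_rel = 36.6%

F_rel = (AUC_test/D_test) / (AUC_ref/D_ref)
      = (479.7/300) / (1310/300)
      = 1.599 / 4.36667 = 0.3662 = 36.62%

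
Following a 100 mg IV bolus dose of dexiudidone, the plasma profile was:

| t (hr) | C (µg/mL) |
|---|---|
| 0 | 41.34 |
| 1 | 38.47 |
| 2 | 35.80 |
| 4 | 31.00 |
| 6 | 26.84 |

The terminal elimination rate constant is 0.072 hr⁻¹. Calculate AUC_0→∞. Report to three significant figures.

Trapezoidal AUC_0→6:
  [0→1]: (41.34+38.47)/2 × 1 = 39.905
  [1→2]: (38.47+35.80)/2 × 1 = 37.135
  [2→4]: (35.80+31.00)/2 × 2 = 66.8
  [4→6]: (31.00+26.84)/2 × 2 = 57.84
  Sum = 201.68 µg/mL·hr
Extrapolated tail: C_last / k_e = 26.84 / 0.072 = 372.778
AUC_0→∞ = 201.68 + 372.778 = 574.458 µg/mL·hr

AUC = 574 µg/mL·hr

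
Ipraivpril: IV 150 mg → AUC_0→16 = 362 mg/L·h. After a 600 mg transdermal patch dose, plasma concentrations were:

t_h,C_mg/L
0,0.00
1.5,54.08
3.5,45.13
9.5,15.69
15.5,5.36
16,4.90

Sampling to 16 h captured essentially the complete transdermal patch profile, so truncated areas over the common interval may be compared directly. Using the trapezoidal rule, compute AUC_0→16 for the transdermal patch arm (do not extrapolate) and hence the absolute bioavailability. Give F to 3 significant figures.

F = 0.268

Trapezoidal AUC_0→16 (transdermal patch):
  [0→1.5]: (0.00+54.08)/2 × 1.5 = 40.56
  [1.5→3.5]: (54.08+45.13)/2 × 2 = 99.21
  [3.5→9.5]: (45.13+15.69)/2 × 6 = 182.46
  [9.5→15.5]: (15.69+5.36)/2 × 6 = 63.15
  [15.5→16]: (5.36+4.90)/2 × 0.5 = 2.565
  Sum = 387.945 mg/L·h
F = (AUC_ev/D_ev)/(AUC_iv/D_iv) = (387.945/600)/(362/150) = 0.646575/2.41333 = 0.2679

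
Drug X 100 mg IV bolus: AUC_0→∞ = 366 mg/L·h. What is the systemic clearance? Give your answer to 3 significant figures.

CL = 0.273 L/h

CL = Dose_iv / AUC_0→∞
   = 100 / 366 = 0.273224 L/h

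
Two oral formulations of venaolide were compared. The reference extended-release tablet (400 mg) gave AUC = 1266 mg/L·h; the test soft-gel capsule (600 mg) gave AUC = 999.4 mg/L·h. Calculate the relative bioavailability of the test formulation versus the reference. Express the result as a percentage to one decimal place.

F_rel = (AUC_test/D_test) / (AUC_ref/D_ref)
      = (999.4/600) / (1266/400)
      = 1.66567 / 3.165 = 0.5263 = 52.63%

F_rel = 52.6%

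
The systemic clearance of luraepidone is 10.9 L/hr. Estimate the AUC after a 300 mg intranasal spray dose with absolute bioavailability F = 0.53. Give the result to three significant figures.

AUC_0→∞ = F × Dose / CL
        = 0.53 × 300 / 10.9 = 14.5872 mg/L·hr

AUC = 14.6 mg/L·hr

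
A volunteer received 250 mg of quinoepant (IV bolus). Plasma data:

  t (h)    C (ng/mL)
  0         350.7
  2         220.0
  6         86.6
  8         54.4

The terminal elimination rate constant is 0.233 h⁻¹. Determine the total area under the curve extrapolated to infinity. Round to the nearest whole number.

AUC = 1558 ng/mL·h

Trapezoidal AUC_0→8:
  [0→2]: (350.7+220.0)/2 × 2 = 570.7
  [2→6]: (220.0+86.6)/2 × 4 = 613.2
  [6→8]: (86.6+54.4)/2 × 2 = 141.0
  Sum = 1324.9 ng/mL·h
Extrapolated tail: C_last / k_e = 54.4 / 0.233 = 233.476
AUC_0→∞ = 1324.9 + 233.476 = 1558.376 ng/mL·h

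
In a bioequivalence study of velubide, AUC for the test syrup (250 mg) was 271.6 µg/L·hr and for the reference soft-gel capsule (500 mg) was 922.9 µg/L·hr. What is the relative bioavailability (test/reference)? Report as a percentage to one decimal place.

F_rel = (AUC_test/D_test) / (AUC_ref/D_ref)
      = (271.6/250) / (922.9/500)
      = 1.0864 / 1.8458 = 0.5886 = 58.86%

F_rel = 58.9%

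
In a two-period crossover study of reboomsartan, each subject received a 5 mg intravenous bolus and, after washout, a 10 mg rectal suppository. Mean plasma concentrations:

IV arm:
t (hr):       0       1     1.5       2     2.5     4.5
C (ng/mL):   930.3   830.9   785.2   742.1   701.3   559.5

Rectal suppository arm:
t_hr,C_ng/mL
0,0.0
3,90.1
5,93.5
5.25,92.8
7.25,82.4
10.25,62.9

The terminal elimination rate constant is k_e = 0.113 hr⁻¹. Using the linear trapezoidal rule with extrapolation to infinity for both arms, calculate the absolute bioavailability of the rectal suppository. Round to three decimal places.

Trapezoidal AUC_0→4.5 (IV):
  [0→1]: (930.3+830.9)/2 × 1 = 880.6
  [1→1.5]: (830.9+785.2)/2 × 0.5 = 404.025
  [1.5→2]: (785.2+742.1)/2 × 0.5 = 381.825
  [2→2.5]: (742.1+701.3)/2 × 0.5 = 360.85
  [2.5→4.5]: (701.3+559.5)/2 × 2 = 1260.8
  Sum = 3288.1 ng/mL·hr
IV tail: 559.5/0.113 = 4951.327; AUC_iv,0→∞ = 3288.1 + 4951.327 = 8239.427 ng/mL·hr
Trapezoidal AUC_0→10.25 (rectal suppository):
  [0→3]: (0.0+90.1)/2 × 3 = 135.15
  [3→5]: (90.1+93.5)/2 × 2 = 183.6
  [5→5.25]: (93.5+92.8)/2 × 0.25 = 23.2875
  [5.25→7.25]: (92.8+82.4)/2 × 2 = 175.2
  [7.25→10.25]: (82.4+62.9)/2 × 3 = 217.95
  Sum = 735.1875 ng/mL·hr
rectal suppository tail: 62.9/0.113 = 556.637; AUC_ev,0→∞ = 735.1875 + 556.637 = 1291.8245 ng/mL·hr
F = (AUC_ev/D_ev)/(AUC_iv/D_iv) = (1291.8245/10)/(8239.427/5) = 129.18245/1647.8854 = 0.0784

F = 0.078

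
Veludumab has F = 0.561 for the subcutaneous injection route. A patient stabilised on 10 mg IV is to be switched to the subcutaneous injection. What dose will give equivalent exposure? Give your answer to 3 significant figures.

For equal systemic exposure: F × D_ev = D_iv
D_ev = D_iv / F = 10 / 0.561 = 17.8253 mg

D_subcutaneous = 17.8 mg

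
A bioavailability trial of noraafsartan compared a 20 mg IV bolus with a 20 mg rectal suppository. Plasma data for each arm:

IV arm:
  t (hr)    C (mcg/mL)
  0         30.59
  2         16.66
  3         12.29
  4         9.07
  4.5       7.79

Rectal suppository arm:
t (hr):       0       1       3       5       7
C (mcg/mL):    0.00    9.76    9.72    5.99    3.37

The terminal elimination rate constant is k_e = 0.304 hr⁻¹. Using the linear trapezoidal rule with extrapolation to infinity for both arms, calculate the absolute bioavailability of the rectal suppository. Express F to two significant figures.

F = 0.59

Trapezoidal AUC_0→4.5 (IV):
  [0→2]: (30.59+16.66)/2 × 2 = 47.25
  [2→3]: (16.66+12.29)/2 × 1 = 14.475
  [3→4]: (12.29+9.07)/2 × 1 = 10.68
  [4→4.5]: (9.07+7.79)/2 × 0.5 = 4.215
  Sum = 76.62 mcg/mL·hr
IV tail: 7.79/0.304 = 25.625; AUC_iv,0→∞ = 76.62 + 25.625 = 102.245 mcg/mL·hr
Trapezoidal AUC_0→7 (rectal suppository):
  [0→1]: (0.00+9.76)/2 × 1 = 4.88
  [1→3]: (9.76+9.72)/2 × 2 = 19.48
  [3→5]: (9.72+5.99)/2 × 2 = 15.71
  [5→7]: (5.99+3.37)/2 × 2 = 9.36
  Sum = 49.43 mcg/mL·hr
rectal suppository tail: 3.37/0.304 = 11.086; AUC_ev,0→∞ = 49.43 + 11.086 = 60.516 mcg/mL·hr
F = (AUC_ev/D_ev)/(AUC_iv/D_iv) = (60.516/20)/(102.245/20) = 3.0258/5.11225 = 0.5919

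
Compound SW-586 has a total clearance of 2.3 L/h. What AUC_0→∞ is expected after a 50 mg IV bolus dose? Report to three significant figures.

AUC_0→∞ = Dose_iv / CL
        = 50 / 2.3 = 21.7391 mg/L·h

AUC = 21.7 mg/L·h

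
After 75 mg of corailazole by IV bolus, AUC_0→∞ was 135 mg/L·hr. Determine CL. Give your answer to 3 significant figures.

CL = 0.556 L/hr

CL = Dose_iv / AUC_0→∞
   = 75 / 135 = 0.555556 L/hr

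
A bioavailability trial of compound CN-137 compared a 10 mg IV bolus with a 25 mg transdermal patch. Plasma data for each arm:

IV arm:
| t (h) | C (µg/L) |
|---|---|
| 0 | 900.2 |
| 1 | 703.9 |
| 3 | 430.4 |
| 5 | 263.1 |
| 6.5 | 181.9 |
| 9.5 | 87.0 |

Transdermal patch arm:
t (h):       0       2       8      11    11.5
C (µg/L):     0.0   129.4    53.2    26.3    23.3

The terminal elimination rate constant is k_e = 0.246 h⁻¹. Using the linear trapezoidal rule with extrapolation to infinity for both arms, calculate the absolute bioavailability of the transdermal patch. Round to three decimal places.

F = 0.097

Trapezoidal AUC_0→9.5 (IV):
  [0→1]: (900.2+703.9)/2 × 1 = 802.05
  [1→3]: (703.9+430.4)/2 × 2 = 1134.3
  [3→5]: (430.4+263.1)/2 × 2 = 693.5
  [5→6.5]: (263.1+181.9)/2 × 1.5 = 333.75
  [6.5→9.5]: (181.9+87.0)/2 × 3 = 403.35
  Sum = 3366.95 µg/L·h
IV tail: 87.0/0.246 = 353.659; AUC_iv,0→∞ = 3366.95 + 353.659 = 3720.609 µg/L·h
Trapezoidal AUC_0→11.5 (transdermal patch):
  [0→2]: (0.0+129.4)/2 × 2 = 129.4
  [2→8]: (129.4+53.2)/2 × 6 = 547.8
  [8→11]: (53.2+26.3)/2 × 3 = 119.25
  [11→11.5]: (26.3+23.3)/2 × 0.5 = 12.4
  Sum = 808.85 µg/L·h
transdermal patch tail: 23.3/0.246 = 94.715; AUC_ev,0→∞ = 808.85 + 94.715 = 903.565 µg/L·h
F = (AUC_ev/D_ev)/(AUC_iv/D_iv) = (903.565/25)/(3720.609/10) = 36.1426/372.0609 = 0.0971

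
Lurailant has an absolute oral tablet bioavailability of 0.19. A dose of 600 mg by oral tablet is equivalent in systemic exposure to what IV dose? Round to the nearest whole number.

D_iv = 114 mg

Systemic exposure from an extravascular dose = F × D_ev, so the equivalent IV dose is F × D_ev.
D_iv = F × D_ev = 0.19 × 600 = 114 mg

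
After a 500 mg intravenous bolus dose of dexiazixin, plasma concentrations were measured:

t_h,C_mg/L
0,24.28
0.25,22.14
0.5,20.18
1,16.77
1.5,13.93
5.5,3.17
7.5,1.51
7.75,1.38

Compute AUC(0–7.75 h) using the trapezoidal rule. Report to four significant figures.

Trapezoidal AUC_0→7.75:
  [0→0.25]: (24.28+22.14)/2 × 0.25 = 5.8025
  [0.25→0.5]: (22.14+20.18)/2 × 0.25 = 5.29
  [0.5→1]: (20.18+16.77)/2 × 0.5 = 9.2375
  [1→1.5]: (16.77+13.93)/2 × 0.5 = 7.675
  [1.5→5.5]: (13.93+3.17)/2 × 4 = 34.2
  [5.5→7.5]: (3.17+1.51)/2 × 2 = 4.68
  [7.5→7.75]: (1.51+1.38)/2 × 0.25 = 0.36125
  Sum = 67.24625 mg/L·h

AUC = 67.25 mg/L·h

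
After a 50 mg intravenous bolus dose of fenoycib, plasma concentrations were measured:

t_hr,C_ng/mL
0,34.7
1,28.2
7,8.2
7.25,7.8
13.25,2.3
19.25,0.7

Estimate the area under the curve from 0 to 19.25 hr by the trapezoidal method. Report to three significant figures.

AUC = 182 ng/mL·hr

Trapezoidal AUC_0→19.25:
  [0→1]: (34.7+28.2)/2 × 1 = 31.45
  [1→7]: (28.2+8.2)/2 × 6 = 109.2
  [7→7.25]: (8.2+7.8)/2 × 0.25 = 2.0
  [7.25→13.25]: (7.8+2.3)/2 × 6 = 30.3
  [13.25→19.25]: (2.3+0.7)/2 × 6 = 9.0
  Sum = 181.95 ng/mL·hr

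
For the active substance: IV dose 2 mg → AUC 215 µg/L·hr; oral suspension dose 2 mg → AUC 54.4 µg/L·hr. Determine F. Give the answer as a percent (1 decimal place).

F = 25.3%

F = (AUC_ev / D_ev) / (AUC_iv / D_iv)
  = (54.4/2) / (215/2)
  = 27.2 / 107.5 = 0.2530
  = 25.30%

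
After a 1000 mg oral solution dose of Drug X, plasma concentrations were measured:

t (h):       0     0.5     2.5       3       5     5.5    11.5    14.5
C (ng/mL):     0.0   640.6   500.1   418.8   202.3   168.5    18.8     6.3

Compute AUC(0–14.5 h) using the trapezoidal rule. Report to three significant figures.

Trapezoidal AUC_0→14.5:
  [0→0.5]: (0.0+640.6)/2 × 0.5 = 160.15
  [0.5→2.5]: (640.6+500.1)/2 × 2 = 1140.7
  [2.5→3]: (500.1+418.8)/2 × 0.5 = 229.725
  [3→5]: (418.8+202.3)/2 × 2 = 621.1
  [5→5.5]: (202.3+168.5)/2 × 0.5 = 92.7
  [5.5→11.5]: (168.5+18.8)/2 × 6 = 561.9
  [11.5→14.5]: (18.8+6.3)/2 × 3 = 37.65
  Sum = 2843.925 ng/mL·h

AUC = 2840 ng/mL·h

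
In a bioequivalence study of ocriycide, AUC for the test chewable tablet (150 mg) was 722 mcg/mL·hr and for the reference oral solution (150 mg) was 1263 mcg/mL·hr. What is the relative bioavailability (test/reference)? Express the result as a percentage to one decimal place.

F_rel = (AUC_test/D_test) / (AUC_ref/D_ref)
      = (722/150) / (1263/150)
      = 4.81333 / 8.42 = 0.5717 = 57.17%

F_rel = 57.2%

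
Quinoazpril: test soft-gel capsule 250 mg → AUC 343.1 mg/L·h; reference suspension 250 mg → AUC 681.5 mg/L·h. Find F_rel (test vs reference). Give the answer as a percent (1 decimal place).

F_rel = (AUC_test/D_test) / (AUC_ref/D_ref)
      = (343.1/250) / (681.5/250)
      = 1.3724 / 2.726 = 0.5034 = 50.34%

F_rel = 50.3%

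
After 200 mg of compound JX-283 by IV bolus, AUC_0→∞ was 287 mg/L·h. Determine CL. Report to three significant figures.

CL = Dose_iv / AUC_0→∞
   = 200 / 287 = 0.696864 L/h

CL = 0.697 L/h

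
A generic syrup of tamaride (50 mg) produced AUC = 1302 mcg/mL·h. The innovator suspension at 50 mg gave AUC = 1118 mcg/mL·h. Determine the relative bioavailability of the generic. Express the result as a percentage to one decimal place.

F_rel = 116.5%

F_rel = (AUC_test/D_test) / (AUC_ref/D_ref)
      = (1302/50) / (1118/50)
      = 26.04 / 22.36 = 1.1646 = 116.46%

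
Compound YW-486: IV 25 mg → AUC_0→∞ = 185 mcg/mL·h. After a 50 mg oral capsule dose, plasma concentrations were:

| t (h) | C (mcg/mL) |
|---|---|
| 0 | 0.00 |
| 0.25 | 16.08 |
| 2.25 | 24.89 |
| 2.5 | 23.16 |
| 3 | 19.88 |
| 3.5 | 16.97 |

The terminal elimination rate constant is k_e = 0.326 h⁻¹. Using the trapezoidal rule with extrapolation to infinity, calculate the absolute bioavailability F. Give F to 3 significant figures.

Trapezoidal AUC_0→3.5 (oral capsule):
  [0→0.25]: (0.00+16.08)/2 × 0.25 = 2.01
  [0.25→2.25]: (16.08+24.89)/2 × 2 = 40.97
  [2.25→2.5]: (24.89+23.16)/2 × 0.25 = 6.00625
  [2.5→3]: (23.16+19.88)/2 × 0.5 = 10.76
  [3→3.5]: (19.88+16.97)/2 × 0.5 = 9.2125
  Sum = 68.95875 mcg/mL·h
Tail: C_last/k_e = 16.97/0.326 = 52.055
AUC_0→∞ (oral capsule) = 68.95875 + 52.055 = 121.01375 mcg/mL·h
F = (AUC_ev/D_ev)/(AUC_iv/D_iv) = (121.01375/50)/(185/25) = 2.420275/7.4 = 0.3271

F = 0.327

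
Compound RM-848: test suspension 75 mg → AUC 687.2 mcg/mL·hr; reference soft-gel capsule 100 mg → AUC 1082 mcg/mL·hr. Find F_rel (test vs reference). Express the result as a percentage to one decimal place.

F_rel = (AUC_test/D_test) / (AUC_ref/D_ref)
      = (687.2/75) / (1082/100)
      = 9.16267 / 10.82 = 0.8468 = 84.68%

F_rel = 84.7%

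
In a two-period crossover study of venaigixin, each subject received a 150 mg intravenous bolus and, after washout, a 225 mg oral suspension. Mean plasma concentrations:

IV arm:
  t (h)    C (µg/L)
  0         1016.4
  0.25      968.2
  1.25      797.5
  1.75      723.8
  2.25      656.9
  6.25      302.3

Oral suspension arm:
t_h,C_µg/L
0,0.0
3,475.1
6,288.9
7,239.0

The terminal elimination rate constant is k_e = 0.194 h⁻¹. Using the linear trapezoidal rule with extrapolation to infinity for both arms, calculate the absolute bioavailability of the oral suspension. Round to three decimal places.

F = 0.419

Trapezoidal AUC_0→6.25 (IV):
  [0→0.25]: (1016.4+968.2)/2 × 0.25 = 248.075
  [0.25→1.25]: (968.2+797.5)/2 × 1 = 882.85
  [1.25→1.75]: (797.5+723.8)/2 × 0.5 = 380.325
  [1.75→2.25]: (723.8+656.9)/2 × 0.5 = 345.175
  [2.25→6.25]: (656.9+302.3)/2 × 4 = 1918.4
  Sum = 3774.825 µg/L·h
IV tail: 302.3/0.194 = 1558.247; AUC_iv,0→∞ = 3774.825 + 1558.247 = 5333.072 µg/L·h
Trapezoidal AUC_0→7 (oral suspension):
  [0→3]: (0.0+475.1)/2 × 3 = 712.65
  [3→6]: (475.1+288.9)/2 × 3 = 1146.0
  [6→7]: (288.9+239.0)/2 × 1 = 263.95
  Sum = 2122.6 µg/L·h
oral suspension tail: 239.0/0.194 = 1231.959; AUC_ev,0→∞ = 2122.6 + 1231.959 = 3354.559 µg/L·h
F = (AUC_ev/D_ev)/(AUC_iv/D_iv) = (3354.559/225)/(5333.072/150) = 14.9092/35.5538 = 0.4193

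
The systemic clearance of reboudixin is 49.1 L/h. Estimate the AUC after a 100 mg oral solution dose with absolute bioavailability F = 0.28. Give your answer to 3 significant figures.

AUC_0→∞ = F × Dose / CL
        = 0.28 × 100 / 49.1 = 0.570265 mg/L·h

AUC = 0.570 mg/L·h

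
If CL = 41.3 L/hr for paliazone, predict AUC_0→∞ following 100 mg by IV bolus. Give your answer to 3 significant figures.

AUC_0→∞ = Dose_iv / CL
        = 100 / 41.3 = 2.42131 mg/L·hr

AUC = 2.42 mg/L·hr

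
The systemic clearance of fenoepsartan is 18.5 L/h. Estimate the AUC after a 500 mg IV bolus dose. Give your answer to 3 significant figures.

AUC = 27.0 mg/L·h

AUC_0→∞ = Dose_iv / CL
        = 500 / 18.5 = 27.027 mg/L·h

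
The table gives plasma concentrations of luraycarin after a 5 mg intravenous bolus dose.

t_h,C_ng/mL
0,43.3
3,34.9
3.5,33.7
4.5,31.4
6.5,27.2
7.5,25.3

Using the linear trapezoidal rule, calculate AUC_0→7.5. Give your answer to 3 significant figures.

AUC = 252 ng/mL·h

Trapezoidal AUC_0→7.5:
  [0→3]: (43.3+34.9)/2 × 3 = 117.3
  [3→3.5]: (34.9+33.7)/2 × 0.5 = 17.15
  [3.5→4.5]: (33.7+31.4)/2 × 1 = 32.55
  [4.5→6.5]: (31.4+27.2)/2 × 2 = 58.6
  [6.5→7.5]: (27.2+25.3)/2 × 1 = 26.25
  Sum = 251.85 ng/mL·h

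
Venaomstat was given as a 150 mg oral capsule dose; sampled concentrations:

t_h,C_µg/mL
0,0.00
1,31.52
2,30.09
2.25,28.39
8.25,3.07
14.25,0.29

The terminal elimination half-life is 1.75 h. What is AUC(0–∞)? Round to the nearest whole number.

AUC = 159 µg/mL·h

Trapezoidal AUC_0→14.25:
  [0→1]: (0.00+31.52)/2 × 1 = 15.76
  [1→2]: (31.52+30.09)/2 × 1 = 30.805
  [2→2.25]: (30.09+28.39)/2 × 0.25 = 7.31
  [2.25→8.25]: (28.39+3.07)/2 × 6 = 94.38
  [8.25→14.25]: (3.07+0.29)/2 × 6 = 10.08
  Sum = 158.335 µg/mL·h
k_e = ln2 / t½ = 0.693147 / 1.75 = 0.3961 h^-1
Extrapolated tail: C_last / k_e = 0.29 / 0.3961 = 0.732
AUC_0→∞ = 158.335 + 0.732 = 159.067 µg/mL·h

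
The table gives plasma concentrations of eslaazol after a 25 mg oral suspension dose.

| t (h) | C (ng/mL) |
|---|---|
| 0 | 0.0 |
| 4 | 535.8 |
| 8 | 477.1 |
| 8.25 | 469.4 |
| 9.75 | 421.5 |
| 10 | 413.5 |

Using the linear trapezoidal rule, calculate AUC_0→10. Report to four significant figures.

AUC = 3988 ng/mL·h

Trapezoidal AUC_0→10:
  [0→4]: (0.0+535.8)/2 × 4 = 1071.6
  [4→8]: (535.8+477.1)/2 × 4 = 2025.8
  [8→8.25]: (477.1+469.4)/2 × 0.25 = 118.3125
  [8.25→9.75]: (469.4+421.5)/2 × 1.5 = 668.175
  [9.75→10]: (421.5+413.5)/2 × 0.25 = 104.375
  Sum = 3988.2625 ng/mL·h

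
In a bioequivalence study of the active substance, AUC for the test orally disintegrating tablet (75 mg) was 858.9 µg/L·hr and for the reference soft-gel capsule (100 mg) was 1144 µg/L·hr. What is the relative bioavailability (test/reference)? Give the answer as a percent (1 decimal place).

F_rel = 100.1%

F_rel = (AUC_test/D_test) / (AUC_ref/D_ref)
      = (858.9/75) / (1144/100)
      = 11.452 / 11.44 = 1.0010 = 100.10%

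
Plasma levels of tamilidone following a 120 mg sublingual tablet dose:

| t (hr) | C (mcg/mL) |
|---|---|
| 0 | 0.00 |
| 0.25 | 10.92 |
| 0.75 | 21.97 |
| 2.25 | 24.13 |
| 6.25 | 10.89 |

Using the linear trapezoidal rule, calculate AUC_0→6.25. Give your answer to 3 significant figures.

Trapezoidal AUC_0→6.25:
  [0→0.25]: (0.00+10.92)/2 × 0.25 = 1.365
  [0.25→0.75]: (10.92+21.97)/2 × 0.5 = 8.2225
  [0.75→2.25]: (21.97+24.13)/2 × 1.5 = 34.575
  [2.25→6.25]: (24.13+10.89)/2 × 4 = 70.04
  Sum = 114.2025 mcg/mL·hr

AUC = 114 mcg/mL·hr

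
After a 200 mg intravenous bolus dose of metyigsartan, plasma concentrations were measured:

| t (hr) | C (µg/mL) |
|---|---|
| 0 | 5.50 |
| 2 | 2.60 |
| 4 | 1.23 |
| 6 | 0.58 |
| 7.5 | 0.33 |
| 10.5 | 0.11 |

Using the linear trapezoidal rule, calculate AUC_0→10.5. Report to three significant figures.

Trapezoidal AUC_0→10.5:
  [0→2]: (5.50+2.60)/2 × 2 = 8.1
  [2→4]: (2.60+1.23)/2 × 2 = 3.83
  [4→6]: (1.23+0.58)/2 × 2 = 1.81
  [6→7.5]: (0.58+0.33)/2 × 1.5 = 0.6825
  [7.5→10.5]: (0.33+0.11)/2 × 3 = 0.66
  Sum = 15.0825 µg/mL·hr

AUC = 15.1 µg/mL·hr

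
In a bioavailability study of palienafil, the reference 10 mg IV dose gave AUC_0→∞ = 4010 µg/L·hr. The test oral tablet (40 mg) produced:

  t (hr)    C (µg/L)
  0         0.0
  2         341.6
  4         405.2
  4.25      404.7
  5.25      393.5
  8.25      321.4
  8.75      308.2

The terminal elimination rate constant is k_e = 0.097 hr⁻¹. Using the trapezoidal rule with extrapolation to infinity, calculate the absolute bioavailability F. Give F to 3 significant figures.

Trapezoidal AUC_0→8.75 (oral tablet):
  [0→2]: (0.0+341.6)/2 × 2 = 341.6
  [2→4]: (341.6+405.2)/2 × 2 = 746.8
  [4→4.25]: (405.2+404.7)/2 × 0.25 = 101.2375
  [4.25→5.25]: (404.7+393.5)/2 × 1 = 399.1
  [5.25→8.25]: (393.5+321.4)/2 × 3 = 1072.35
  [8.25→8.75]: (321.4+308.2)/2 × 0.5 = 157.4
  Sum = 2818.4875 µg/L·hr
Tail: C_last/k_e = 308.2/0.097 = 3177.320
AUC_0→∞ (oral tablet) = 2818.4875 + 3177.320 = 5995.8075 µg/L·hr
F = (AUC_ev/D_ev)/(AUC_iv/D_iv) = (5995.8075/40)/(4010/10) = 149.895/401 = 0.3738

F = 0.374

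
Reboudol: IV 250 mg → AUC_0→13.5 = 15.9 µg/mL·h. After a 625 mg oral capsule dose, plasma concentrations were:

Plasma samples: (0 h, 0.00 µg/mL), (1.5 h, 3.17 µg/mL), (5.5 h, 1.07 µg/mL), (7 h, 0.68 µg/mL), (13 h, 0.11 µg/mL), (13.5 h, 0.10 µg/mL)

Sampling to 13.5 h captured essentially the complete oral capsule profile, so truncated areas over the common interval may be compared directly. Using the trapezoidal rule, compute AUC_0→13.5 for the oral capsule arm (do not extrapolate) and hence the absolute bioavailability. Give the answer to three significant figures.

F = 0.367

Trapezoidal AUC_0→13.5 (oral capsule):
  [0→1.5]: (0.00+3.17)/2 × 1.5 = 2.3775
  [1.5→5.5]: (3.17+1.07)/2 × 4 = 8.48
  [5.5→7]: (1.07+0.68)/2 × 1.5 = 1.3125
  [7→13]: (0.68+0.11)/2 × 6 = 2.37
  [13→13.5]: (0.11+0.10)/2 × 0.5 = 0.0525
  Sum = 14.5925 µg/mL·h
F = (AUC_ev/D_ev)/(AUC_iv/D_iv) = (14.5925/625)/(15.9/250) = 0.023348/0.0636 = 0.3671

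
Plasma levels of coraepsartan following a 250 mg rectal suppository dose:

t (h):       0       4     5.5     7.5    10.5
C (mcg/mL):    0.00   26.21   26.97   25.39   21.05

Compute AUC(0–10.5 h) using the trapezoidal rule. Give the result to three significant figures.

AUC = 214 mcg/mL·h

Trapezoidal AUC_0→10.5:
  [0→4]: (0.00+26.21)/2 × 4 = 52.42
  [4→5.5]: (26.21+26.97)/2 × 1.5 = 39.885
  [5.5→7.5]: (26.97+25.39)/2 × 2 = 52.36
  [7.5→10.5]: (25.39+21.05)/2 × 3 = 69.66
  Sum = 214.325 mcg/mL·h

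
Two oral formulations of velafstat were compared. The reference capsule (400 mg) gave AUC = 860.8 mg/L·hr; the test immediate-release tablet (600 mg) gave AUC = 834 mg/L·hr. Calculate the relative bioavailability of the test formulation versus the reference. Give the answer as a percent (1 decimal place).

F_rel = (AUC_test/D_test) / (AUC_ref/D_ref)
      = (834/600) / (860.8/400)
      = 1.39 / 2.152 = 0.6459 = 64.59%

F_rel = 64.6%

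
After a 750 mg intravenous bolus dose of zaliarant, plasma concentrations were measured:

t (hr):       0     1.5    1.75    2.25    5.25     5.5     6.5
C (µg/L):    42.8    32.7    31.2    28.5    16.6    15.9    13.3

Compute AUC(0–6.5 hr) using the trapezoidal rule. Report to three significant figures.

AUC = 166 µg/L·hr

Trapezoidal AUC_0→6.5:
  [0→1.5]: (42.8+32.7)/2 × 1.5 = 56.625
  [1.5→1.75]: (32.7+31.2)/2 × 0.25 = 7.9875
  [1.75→2.25]: (31.2+28.5)/2 × 0.5 = 14.925
  [2.25→5.25]: (28.5+16.6)/2 × 3 = 67.65
  [5.25→5.5]: (16.6+15.9)/2 × 0.25 = 4.0625
  [5.5→6.5]: (15.9+13.3)/2 × 1 = 14.6
  Sum = 165.85 µg/L·hr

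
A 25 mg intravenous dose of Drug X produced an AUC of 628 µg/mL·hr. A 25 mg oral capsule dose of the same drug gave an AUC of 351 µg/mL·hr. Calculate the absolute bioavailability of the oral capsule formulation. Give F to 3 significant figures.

F = 0.559

F = (AUC_ev / D_ev) / (AUC_iv / D_iv)
  = (351/25) / (628/25)
  = 14.04 / 25.12 = 0.5589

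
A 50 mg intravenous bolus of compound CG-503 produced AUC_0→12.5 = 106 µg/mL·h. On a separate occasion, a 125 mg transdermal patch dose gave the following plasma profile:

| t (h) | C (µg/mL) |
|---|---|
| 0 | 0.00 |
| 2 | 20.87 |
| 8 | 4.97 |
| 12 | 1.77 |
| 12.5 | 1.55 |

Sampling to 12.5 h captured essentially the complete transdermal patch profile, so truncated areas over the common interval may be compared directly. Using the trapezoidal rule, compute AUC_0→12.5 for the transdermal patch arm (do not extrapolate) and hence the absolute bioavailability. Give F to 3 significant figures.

Trapezoidal AUC_0→12.5 (transdermal patch):
  [0→2]: (0.00+20.87)/2 × 2 = 20.87
  [2→8]: (20.87+4.97)/2 × 6 = 77.52
  [8→12]: (4.97+1.77)/2 × 4 = 13.48
  [12→12.5]: (1.77+1.55)/2 × 0.5 = 0.83
  Sum = 112.7 µg/mL·h
F = (AUC_ev/D_ev)/(AUC_iv/D_iv) = (112.7/125)/(106/50) = 0.9016/2.12 = 0.4253

F = 0.425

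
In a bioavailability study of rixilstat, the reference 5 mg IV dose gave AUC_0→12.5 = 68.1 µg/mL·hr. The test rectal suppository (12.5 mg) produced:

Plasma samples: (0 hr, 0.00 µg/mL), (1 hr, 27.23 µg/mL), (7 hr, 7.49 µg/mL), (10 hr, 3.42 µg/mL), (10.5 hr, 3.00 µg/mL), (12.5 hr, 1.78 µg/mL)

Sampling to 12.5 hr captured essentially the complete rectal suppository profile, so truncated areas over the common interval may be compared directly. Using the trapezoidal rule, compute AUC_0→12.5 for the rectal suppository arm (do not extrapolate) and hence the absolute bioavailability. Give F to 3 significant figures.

Trapezoidal AUC_0→12.5 (rectal suppository):
  [0→1]: (0.00+27.23)/2 × 1 = 13.615
  [1→7]: (27.23+7.49)/2 × 6 = 104.16
  [7→10]: (7.49+3.42)/2 × 3 = 16.365
  [10→10.5]: (3.42+3.00)/2 × 0.5 = 1.605
  [10.5→12.5]: (3.00+1.78)/2 × 2 = 4.78
  Sum = 140.525 µg/mL·hr
F = (AUC_ev/D_ev)/(AUC_iv/D_iv) = (140.525/12.5)/(68.1/5) = 11.242/13.62 = 0.8254

F = 0.825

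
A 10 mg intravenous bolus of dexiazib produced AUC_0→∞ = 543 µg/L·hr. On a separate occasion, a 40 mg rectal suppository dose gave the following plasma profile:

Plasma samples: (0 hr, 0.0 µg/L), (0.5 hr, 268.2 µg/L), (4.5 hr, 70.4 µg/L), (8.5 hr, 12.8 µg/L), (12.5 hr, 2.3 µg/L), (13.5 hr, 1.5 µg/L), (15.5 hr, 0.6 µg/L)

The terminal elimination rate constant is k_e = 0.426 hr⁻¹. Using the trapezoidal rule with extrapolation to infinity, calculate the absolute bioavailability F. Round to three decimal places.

Trapezoidal AUC_0→15.5 (rectal suppository):
  [0→0.5]: (0.0+268.2)/2 × 0.5 = 67.05
  [0.5→4.5]: (268.2+70.4)/2 × 4 = 677.2
  [4.5→8.5]: (70.4+12.8)/2 × 4 = 166.4
  [8.5→12.5]: (12.8+2.3)/2 × 4 = 30.2
  [12.5→13.5]: (2.3+1.5)/2 × 1 = 1.9
  [13.5→15.5]: (1.5+0.6)/2 × 2 = 2.1
  Sum = 944.85 µg/L·hr
Tail: C_last/k_e = 0.6/0.426 = 1.408
AUC_0→∞ (rectal suppository) = 944.85 + 1.408 = 946.258 µg/L·hr
F = (AUC_ev/D_ev)/(AUC_iv/D_iv) = (946.258/40)/(543/10) = 23.65645/54.3 = 0.4357

F = 0.436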